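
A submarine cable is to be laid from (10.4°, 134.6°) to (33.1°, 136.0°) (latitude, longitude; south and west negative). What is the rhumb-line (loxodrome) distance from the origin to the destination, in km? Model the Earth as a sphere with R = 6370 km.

Rhumb course C = atan2(Δλ, Δψ) with Δψ = ln[tan(π/4+φ₂/2)/tan(π/4+φ₁/2)] = +0.4303, Δλ = +0.0244 → C = 3.25°
d = R·|Δφ| / |cos C| = 6370·0.39619 / 0.99839 = 2528 km

2528 km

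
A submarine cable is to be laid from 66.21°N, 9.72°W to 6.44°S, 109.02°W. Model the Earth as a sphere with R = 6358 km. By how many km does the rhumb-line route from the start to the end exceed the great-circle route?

561 km

Great circle: cos σ = sin φ₁ sin φ₂ + cos φ₁ cos φ₂ cos Δλ,  σ = 1.7390 rad → d_gc = 11056.5 km
Rhumb line: Δψ = -1.6702, q = Δφ/Δψ = 0.7592, d_rh = R√(Δφ²+q²Δλ²) = 11617.7 km
Excess = 11617.7 − 11056.5 = 561.2 ≈ 561 km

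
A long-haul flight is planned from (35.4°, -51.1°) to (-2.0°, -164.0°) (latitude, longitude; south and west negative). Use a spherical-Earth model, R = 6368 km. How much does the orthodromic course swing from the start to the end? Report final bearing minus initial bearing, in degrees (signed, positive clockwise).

Initial bearing θ₁ = atan2(sin Δλ cos φ₂, cos φ₁ sin φ₂ − sin φ₁ cos φ₂ cos Δλ) = 282.07°
Final bearing θ₂ = (initial bearing from the destination back to the start) + 180° = 232.90°
Δθ = θ₂ − θ₁ = -49.2°

-49.2°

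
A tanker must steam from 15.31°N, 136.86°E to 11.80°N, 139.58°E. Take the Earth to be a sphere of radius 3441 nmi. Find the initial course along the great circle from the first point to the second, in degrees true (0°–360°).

142.7°

θ = atan2( sin Δλ·cos φ₂ ,  cos φ₁ sin φ₂ − sin φ₁ cos φ₂ cos Δλ )
  = atan2(+0.0465, -0.0609) = 142.68°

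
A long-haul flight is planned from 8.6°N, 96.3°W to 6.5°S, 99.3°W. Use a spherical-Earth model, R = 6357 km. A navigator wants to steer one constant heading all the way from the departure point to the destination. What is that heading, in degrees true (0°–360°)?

191.2°

Meridional parts: M(φ₁)=+0.1507, M(φ₂)=-0.1137 → ΔM = -0.2644;  Δλ = -0.0524 rad
tan C = Δλ / ΔM = +0.1981 → C = 191.20°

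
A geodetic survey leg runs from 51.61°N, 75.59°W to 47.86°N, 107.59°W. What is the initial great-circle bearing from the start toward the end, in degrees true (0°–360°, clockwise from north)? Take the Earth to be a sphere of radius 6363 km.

272.3°

θ = atan2( sin Δλ·cos φ₂ ,  cos φ₁ sin φ₂ − sin φ₁ cos φ₂ cos Δλ )
  = atan2(-0.3555, +0.0145) = 272.34°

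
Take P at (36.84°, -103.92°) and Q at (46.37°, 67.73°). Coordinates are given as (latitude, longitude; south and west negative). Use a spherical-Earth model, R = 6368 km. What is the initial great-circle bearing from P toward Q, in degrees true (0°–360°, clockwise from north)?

5.8°

θ = atan2( sin Δλ·cos φ₂ ,  cos φ₁ sin φ₂ − sin φ₁ cos φ₂ cos Δλ )
  = atan2(+0.1002, +0.9886) = 5.79°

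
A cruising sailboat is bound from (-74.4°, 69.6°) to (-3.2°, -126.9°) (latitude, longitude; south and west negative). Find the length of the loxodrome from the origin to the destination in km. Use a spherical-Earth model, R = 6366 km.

Rhumb course C = atan2(Δλ, Δψ) with Δψ = ln[tan(π/4+φ₂/2)/tan(π/4+φ₁/2)] = +1.9320, Δλ = +2.8536 → C = 55.90°
d = R·|Δφ| / |cos C| = 6366·1.24267 / 0.56063 = 14111 km

14111 km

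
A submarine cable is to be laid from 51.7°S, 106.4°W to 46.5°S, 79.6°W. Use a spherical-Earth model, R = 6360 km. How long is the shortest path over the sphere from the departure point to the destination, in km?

2018 km

cos σ = sin φ₁ sin φ₂ + cos φ₁ cos φ₂ cos Δλ
      = sin(-51.70°)sin(-46.50°) + cos(-51.70°)cos(-46.50°)cos(26.80°) = 0.9501
σ = 18.184° → d = Rσ = 6360·0.31737 = 2018 km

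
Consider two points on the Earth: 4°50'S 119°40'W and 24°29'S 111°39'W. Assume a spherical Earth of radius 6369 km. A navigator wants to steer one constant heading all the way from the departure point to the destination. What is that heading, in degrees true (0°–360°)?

Δψ = ln[tan(π/4+φ₂/2)/tan(π/4+φ₁/2)] = -0.3565
Δλ = +0.1399 rad (taken the short way round)
course = atan2(Δλ, Δψ) = 158.57°

158.6°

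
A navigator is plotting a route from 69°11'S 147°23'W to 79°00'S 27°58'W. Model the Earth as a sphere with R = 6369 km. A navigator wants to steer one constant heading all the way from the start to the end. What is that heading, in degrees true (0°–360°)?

107.2°

Δψ = ln[tan(π/4+φ₂/2)/tan(π/4+φ₁/2)] = -0.6459
Δλ = +2.0842 rad (taken the short way round)
course = atan2(Δλ, Δψ) = 107.22°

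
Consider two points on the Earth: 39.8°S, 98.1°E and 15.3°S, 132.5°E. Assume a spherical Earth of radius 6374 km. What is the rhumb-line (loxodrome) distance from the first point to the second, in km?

Δψ = ln[tan(π/4+φ₂/2)/tan(π/4+φ₁/2)] = +0.4881;  Δφ = +0.4276 rad,  Δλ = +0.6004 rad
q = Δφ/Δψ = 0.8761
d = R·√(Δφ² + q²Δλ²) = 6374·0.67787 = 4321 km

4321 km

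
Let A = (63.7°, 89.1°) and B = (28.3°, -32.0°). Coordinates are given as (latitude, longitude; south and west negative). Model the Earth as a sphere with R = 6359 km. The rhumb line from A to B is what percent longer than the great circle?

Great circle: σ = 1.3454 rad → d_gc = Rσ = 8555.3 km
Rhumb: Δφ = -0.6178, Δλ = -2.1136, Δψ = -0.9387, q = Δφ/Δψ = 0.6582 → d_rh = R√(Δφ²+q²Δλ²) = 9679.6 km
Excess = (9679.6 − 8555.3) / 8555.3 = 1124.3 / 8555.3 = 13.14% ≈ 13.1%

13.1%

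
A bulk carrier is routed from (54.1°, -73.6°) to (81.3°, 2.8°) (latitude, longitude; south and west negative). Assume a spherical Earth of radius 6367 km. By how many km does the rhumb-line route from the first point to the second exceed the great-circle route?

245 km

Great circle: cos σ = sin φ₁ sin φ₂ + cos φ₁ cos φ₂ cos Δλ,  σ = 0.6066 rad → d_gc = 3862.4 km
Rhumb line: Δψ = +1.4490, q = Δφ/Δψ = 0.3276, d_rh = R√(Δφ²+q²Δλ²) = 4107.7 km
Excess = 4107.7 − 3862.4 = 245.3 ≈ 245 km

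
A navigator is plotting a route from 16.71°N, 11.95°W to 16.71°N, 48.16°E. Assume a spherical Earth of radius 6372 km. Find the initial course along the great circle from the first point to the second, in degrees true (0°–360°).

θ = atan2( sin Δλ·cos φ₂ ,  cos φ₁ sin φ₂ − sin φ₁ cos φ₂ cos Δλ )
  = atan2(+0.8304, +0.1382) = 80.55°

80.6°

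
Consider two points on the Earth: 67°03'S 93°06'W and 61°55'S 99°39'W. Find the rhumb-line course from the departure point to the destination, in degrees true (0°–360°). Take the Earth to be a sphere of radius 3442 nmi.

Meridional parts: M(φ₁)=-1.5946, M(φ₂)=-1.3859 → ΔM = +0.2087;  Δλ = -0.1143 rad
tan C = Δλ / ΔM = -0.5479 → C = 331.28°

331.3°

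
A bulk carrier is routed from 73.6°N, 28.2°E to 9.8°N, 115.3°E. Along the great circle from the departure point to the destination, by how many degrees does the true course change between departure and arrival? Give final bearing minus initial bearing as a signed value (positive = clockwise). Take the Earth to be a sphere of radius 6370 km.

+73.4°

At departure: θ₁ = atan2(sin Δλ cos φ₂, cos φ₁ sin φ₂ − sin φ₁ cos φ₂ cos Δλ) = 89.99°
At arrival: θ₂ = atan2(sin Δλ cos φ₁, −cos φ₂ sin φ₁ + sin φ₂ cos φ₁ cos Δλ) = 163.35°
Δθ = θ₂ − θ₁ = +73.4°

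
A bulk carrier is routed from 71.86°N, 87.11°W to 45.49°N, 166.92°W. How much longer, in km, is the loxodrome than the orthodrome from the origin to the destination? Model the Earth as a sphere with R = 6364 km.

316 km

Great circle: cos σ = sin φ₁ sin φ₂ + cos φ₁ cos φ₂ cos Δλ,  σ = 0.7723 rad → d_gc = 4915.0 km
Rhumb line: Δψ = -0.9413, q = Δφ/Δψ = 0.4889, d_rh = R√(Δφ²+q²Δλ²) = 5231.1 km
Excess = 5231.1 − 4915.0 = 316.1 ≈ 316 km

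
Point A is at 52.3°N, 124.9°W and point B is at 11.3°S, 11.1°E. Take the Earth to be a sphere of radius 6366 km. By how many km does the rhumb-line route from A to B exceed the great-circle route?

Great circle: cos σ = sin φ₁ sin φ₂ + cos φ₁ cos φ₂ cos Δλ,  σ = 2.1974 rad → d_gc = 13988.7 km
Rhumb line: Δψ = -1.2732, q = Δφ/Δψ = 0.8718, d_rh = R√(Δφ²+q²Δλ²) = 14949.6 km
Excess = 14949.6 − 13988.7 = 960.9 ≈ 961 km

961 km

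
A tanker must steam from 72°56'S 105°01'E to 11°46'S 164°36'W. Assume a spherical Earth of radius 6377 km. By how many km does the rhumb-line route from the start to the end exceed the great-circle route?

535 km

Great circle: cos σ = sin φ₁ sin φ₂ + cos φ₁ cos φ₂ cos Δλ,  σ = 1.3766 rad → d_gc = 8778.278 km
Rhumb line: Δψ = +1.6900, q = Δφ/Δψ = 0.6317, d_rh = R√(Δφ²+q²Δλ²) = 9312.782 km
Excess = 9312.782 − 8778.278 = 534.504 ≈ 535 km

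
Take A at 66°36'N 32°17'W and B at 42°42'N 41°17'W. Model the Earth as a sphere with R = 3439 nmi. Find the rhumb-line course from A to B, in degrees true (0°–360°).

Meridional parts: M(φ₁)=+1.5746, M(φ₂)=+0.8257 → ΔM = -0.7489;  Δλ = -0.1571 rad
tan C = Δλ / ΔM = +0.2097 → C = 191.85°

191.8°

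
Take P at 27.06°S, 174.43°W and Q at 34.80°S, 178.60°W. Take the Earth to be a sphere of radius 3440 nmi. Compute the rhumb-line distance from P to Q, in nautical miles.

512 nmi

Δψ = ln[tan(π/4+φ₂/2)/tan(π/4+φ₁/2)] = -0.1577;  Δφ = -0.1351 rad,  Δλ = -0.0728 rad
q = Δφ/Δψ = 0.8567
d = R·√(Δφ² + q²Δλ²) = 3440·0.14878 = 512 nmi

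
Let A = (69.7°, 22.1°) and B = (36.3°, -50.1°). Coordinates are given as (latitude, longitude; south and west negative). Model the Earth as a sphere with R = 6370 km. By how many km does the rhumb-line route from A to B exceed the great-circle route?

Great circle: cos σ = sin φ₁ sin φ₂ + cos φ₁ cos φ₂ cos Δλ,  σ = 0.8754 rad → d_gc = 5576.08 km
Rhumb line: Δψ = -1.0395, q = Δφ/Δψ = 0.5608, d_rh = R√(Δφ²+q²Δλ²) = 5835.55 km
Excess = 5835.55 − 5576.08 = 259.47 ≈ 259 km

259 km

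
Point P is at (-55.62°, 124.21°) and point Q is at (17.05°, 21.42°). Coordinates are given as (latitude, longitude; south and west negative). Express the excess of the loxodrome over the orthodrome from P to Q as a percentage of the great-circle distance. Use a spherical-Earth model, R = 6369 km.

Great circle: σ = 1.9407 rad → d_gc = Rσ = 12360.1 km
Rhumb: Δφ = +1.2683, Δλ = -1.7940, Δψ = +1.4753, q = Δφ/Δψ = 0.8597 → d_rh = R√(Δφ²+q²Δλ²) = 12718.0 km
Excess = (12718.0 − 12360.1) / 12360.1 = 357.9 / 12360.1 = 2.90% ≈ 2.9%

2.9%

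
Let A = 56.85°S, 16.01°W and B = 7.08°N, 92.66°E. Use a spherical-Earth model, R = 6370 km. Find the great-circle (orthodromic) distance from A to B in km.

11793 km

Haversine: a = sin²(Δφ/2)+cos φ₁ cos φ₂ sin²(Δλ/2) = 0.63846;  σ = 2·atan2(√a,√(1−a))
σ = 106.076° → d = Rσ = 6370·1.85137 = 11793 km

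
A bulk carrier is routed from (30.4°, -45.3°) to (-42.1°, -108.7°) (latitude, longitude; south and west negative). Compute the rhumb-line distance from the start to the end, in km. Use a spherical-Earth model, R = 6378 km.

10377 km

Δψ = ln[tan(π/4+φ₂/2)/tan(π/4+φ₁/2)] = -1.3689;  Δφ = -1.2654 rad,  Δλ = -1.1065 rad
q = Δφ/Δψ = 0.9244
d = R·√(Δφ² + q²Δλ²) = 6378·1.62707 = 10377 km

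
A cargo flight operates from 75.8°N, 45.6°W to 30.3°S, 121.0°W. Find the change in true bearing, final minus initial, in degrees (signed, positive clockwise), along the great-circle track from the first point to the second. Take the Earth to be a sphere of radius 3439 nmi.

-52.9°

At departure: θ₁ = atan2(sin Δλ cos φ₂, cos φ₁ sin φ₂ − sin φ₁ cos φ₂ cos Δλ) = 248.17°
At arrival: θ₂ = atan2(sin Δλ cos φ₁, −cos φ₂ sin φ₁ + sin φ₂ cos φ₁ cos Δλ) = 195.29°
Δθ = θ₂ − θ₁ = -52.9°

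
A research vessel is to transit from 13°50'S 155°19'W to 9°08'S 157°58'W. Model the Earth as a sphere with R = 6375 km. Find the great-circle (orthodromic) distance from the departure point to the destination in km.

597 km

cos σ = sin φ₁ sin φ₂ + cos φ₁ cos φ₂ cos Δλ
      = sin(-13.83°)sin(-9.13°) + cos(-13.83°)cos(-9.13°)cos(-2.65°) = 0.9956
σ = 5.369° → d = Rσ = 6375·0.09371 = 597 km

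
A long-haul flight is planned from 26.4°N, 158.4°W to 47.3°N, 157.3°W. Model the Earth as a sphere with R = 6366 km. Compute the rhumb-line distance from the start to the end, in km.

Δψ = ln[tan(π/4+φ₂/2)/tan(π/4+φ₁/2)] = +0.4613;  Δφ = +0.3648 rad,  Δλ = +0.0192 rad
q = Δφ/Δψ = 0.7907
d = R·√(Δφ² + q²Δλ²) = 6366·0.36509 = 2324 km

2324 km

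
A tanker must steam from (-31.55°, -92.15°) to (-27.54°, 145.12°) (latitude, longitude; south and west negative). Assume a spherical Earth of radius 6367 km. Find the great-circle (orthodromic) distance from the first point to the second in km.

cos σ = sin φ₁ sin φ₂ + cos φ₁ cos φ₂ cos Δλ
      = sin(-31.55°)sin(-27.54°) + cos(-31.55°)cos(-27.54°)cos(-122.73°) = -0.1666
σ = 99.591° → d = Rσ = 6367·1.73820 = 11067 km

11067 km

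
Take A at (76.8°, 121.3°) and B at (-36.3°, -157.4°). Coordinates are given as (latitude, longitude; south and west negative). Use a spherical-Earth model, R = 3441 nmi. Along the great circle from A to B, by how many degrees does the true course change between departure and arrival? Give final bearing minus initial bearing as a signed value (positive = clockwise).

+56.7°

At departure: θ₁ = atan2(sin Δλ cos φ₂, cos φ₁ sin φ₂ − sin φ₁ cos φ₂ cos Δλ) = 107.68°
At arrival: θ₂ = atan2(sin Δλ cos φ₁, −cos φ₂ sin φ₁ + sin φ₂ cos φ₁ cos Δλ) = 164.34°
Δθ = θ₂ − θ₁ = +56.7°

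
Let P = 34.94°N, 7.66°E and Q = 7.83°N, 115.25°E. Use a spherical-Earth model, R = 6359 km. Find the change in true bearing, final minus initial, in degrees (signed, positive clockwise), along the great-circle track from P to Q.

+54.3°

At departure: θ₁ = atan2(sin Δλ cos φ₂, cos φ₁ sin φ₂ − sin φ₁ cos φ₂ cos Δλ) = 73.31°
At arrival: θ₂ = atan2(sin Δλ cos φ₁, −cos φ₂ sin φ₁ + sin φ₂ cos φ₁ cos Δλ) = 127.57°
Δθ = θ₂ − θ₁ = +54.3°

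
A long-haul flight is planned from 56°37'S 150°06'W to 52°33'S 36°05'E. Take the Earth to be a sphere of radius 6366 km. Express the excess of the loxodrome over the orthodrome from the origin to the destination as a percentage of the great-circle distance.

42.4%

Great circle: σ = 1.2342 rad → d_gc = Rσ = 7857.0 km
Rhumb: Δφ = +0.0710, Δλ = -3.0337, Δψ = +0.1226, q = Δφ/Δψ = 0.5789 → d_rh = R√(Δφ²+q²Δλ²) = 11189.3 km
Excess = (11189.3 − 7857.0) / 7857.0 = 3332.3 / 7857.0 = 42.41% ≈ 42.4%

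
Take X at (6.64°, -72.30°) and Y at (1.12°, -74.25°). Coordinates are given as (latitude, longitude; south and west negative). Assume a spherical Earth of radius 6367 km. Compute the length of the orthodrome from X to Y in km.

650 km

Haversine: a = sin²(Δφ/2)+cos φ₁ cos φ₂ sin²(Δλ/2) = 0.00261;  σ = 2·atan2(√a,√(1−a))
σ = 5.853° → d = Rσ = 6367·0.10215 = 650 km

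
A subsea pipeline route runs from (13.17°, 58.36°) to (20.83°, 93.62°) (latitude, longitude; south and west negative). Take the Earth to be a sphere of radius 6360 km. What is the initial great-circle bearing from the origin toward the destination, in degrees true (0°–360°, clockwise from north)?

72.3°

N = sin Δλ·cos φ₂ = +0.5396;  D = cos φ₁ sin φ₂ − sin φ₁ cos φ₂ cos Δλ = +0.1724
initial course = atan2(N, D) = 72.28°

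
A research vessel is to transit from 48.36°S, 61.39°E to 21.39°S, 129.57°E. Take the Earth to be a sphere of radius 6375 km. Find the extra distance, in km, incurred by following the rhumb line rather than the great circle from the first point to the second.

148 km

Great circle: cos σ = sin φ₁ sin φ₂ + cos φ₁ cos φ₂ cos Δλ,  σ = 1.0443 rad → d_gc = 6657.3 km
Rhumb line: Δψ = +0.5846, q = Δφ/Δψ = 0.8052, d_rh = R√(Δφ²+q²Δλ²) = 6805.7 km
Excess = 6805.7 − 6657.3 = 148.4 ≈ 148 km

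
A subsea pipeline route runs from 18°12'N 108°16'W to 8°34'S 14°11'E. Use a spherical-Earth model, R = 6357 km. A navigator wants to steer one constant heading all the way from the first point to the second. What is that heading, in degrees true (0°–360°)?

Δψ = ln[tan(π/4+φ₂/2)/tan(π/4+φ₁/2)] = -0.4732
Δλ = +2.1372 rad (taken the short way round)
course = atan2(Δλ, Δψ) = 102.48°

102.5°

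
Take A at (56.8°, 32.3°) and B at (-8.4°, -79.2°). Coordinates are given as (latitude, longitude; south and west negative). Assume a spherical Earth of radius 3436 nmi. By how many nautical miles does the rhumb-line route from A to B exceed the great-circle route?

Great circle: cos σ = sin φ₁ sin φ₂ + cos φ₁ cos φ₂ cos Δλ,  σ = 1.8973 rad → d_gc = 6519.2 nmi
Rhumb line: Δψ = -1.3574, q = Δφ/Δψ = 0.8383, d_rh = R√(Δφ²+q²Δλ²) = 6834.5 nmi
Excess = 6834.5 − 6519.2 = 315.3 ≈ 315 nmi

315 nmi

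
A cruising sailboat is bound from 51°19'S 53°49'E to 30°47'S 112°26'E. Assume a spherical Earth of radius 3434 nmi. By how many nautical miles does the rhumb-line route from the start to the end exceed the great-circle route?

Great circle: cos σ = sin φ₁ sin φ₂ + cos φ₁ cos φ₂ cos Δλ,  σ = 0.8242 rad → d_gc = 2830.3 nmi
Rhumb line: Δψ = +0.4818, q = Δφ/Δψ = 0.7439, d_rh = R√(Δφ²+q²Δλ²) = 2888.6 nmi
Excess = 2888.6 − 2830.3 = 58.3 ≈ 58 nmi

58 nmi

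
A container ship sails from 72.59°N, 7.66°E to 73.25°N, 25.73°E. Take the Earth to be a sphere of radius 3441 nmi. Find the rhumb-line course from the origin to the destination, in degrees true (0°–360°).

Δψ = ln[tan(π/4+φ₂/2)/tan(π/4+φ₁/2)] = +0.0392
Δλ = +0.3154 rad (taken the short way round)
course = atan2(Δλ, Δψ) = 82.91°

82.9°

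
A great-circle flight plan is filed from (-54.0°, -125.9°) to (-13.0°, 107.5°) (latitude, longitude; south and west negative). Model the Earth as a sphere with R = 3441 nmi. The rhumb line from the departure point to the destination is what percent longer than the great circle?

10.1%

Great circle: σ = 1.7310 rad → d_gc = Rσ = 5956.2 nmi
Rhumb: Δφ = +0.7156, Δλ = -2.2096, Δψ = +0.8953, q = Δφ/Δψ = 0.7993 → d_rh = R√(Δφ²+q²Δλ²) = 6556.8 nmi
Excess = (6556.8 − 5956.2) / 5956.2 = 600.6 / 5956.2 = 10.08% ≈ 10.1%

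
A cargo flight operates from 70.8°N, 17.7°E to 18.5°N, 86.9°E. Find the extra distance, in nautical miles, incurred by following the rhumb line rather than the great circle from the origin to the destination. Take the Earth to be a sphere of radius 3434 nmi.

139 nmi

Great circle: cos σ = sin φ₁ sin φ₂ + cos φ₁ cos φ₂ cos Δλ,  σ = 1.1479 rad → d_gc = 3941.89 nmi
Rhumb line: Δψ = -1.4484, q = Δφ/Δψ = 0.6302, d_rh = R√(Δφ²+q²Δλ²) = 4081.38 nmi
Excess = 4081.38 − 3941.89 = 139.49 ≈ 139 nmi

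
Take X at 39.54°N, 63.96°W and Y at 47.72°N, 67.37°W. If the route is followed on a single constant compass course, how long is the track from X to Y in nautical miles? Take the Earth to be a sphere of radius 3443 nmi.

513 nmi

Δψ = ln[tan(π/4+φ₂/2)/tan(π/4+φ₁/2)] = +0.1977;  Δφ = +0.1428 rad,  Δλ = -0.0595 rad
q = Δφ/Δψ = 0.7221
d = R·√(Δφ² + q²Δλ²) = 3443·0.14910 = 513 nmi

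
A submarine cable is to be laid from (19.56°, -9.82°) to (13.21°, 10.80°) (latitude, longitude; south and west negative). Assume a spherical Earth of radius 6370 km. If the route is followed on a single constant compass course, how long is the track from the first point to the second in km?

Δψ = ln[tan(π/4+φ₂/2)/tan(π/4+φ₁/2)] = -0.1156;  Δφ = -0.1108 rad,  Δλ = +0.3599 rad
q = Δφ/Δψ = 0.9588
d = R·√(Δφ² + q²Δλ²) = 6370·0.36243 = 2309 km

2309 km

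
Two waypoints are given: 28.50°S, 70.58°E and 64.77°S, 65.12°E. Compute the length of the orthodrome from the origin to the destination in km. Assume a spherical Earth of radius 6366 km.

4048 km

cos σ = sin φ₁ sin φ₂ + cos φ₁ cos φ₂ cos Δλ
      = sin(-28.50°)sin(-64.77°) + cos(-28.50°)cos(-64.77°)cos(-5.46°) = 0.8045
σ = 36.434° → d = Rσ = 6366·0.63590 = 4048 km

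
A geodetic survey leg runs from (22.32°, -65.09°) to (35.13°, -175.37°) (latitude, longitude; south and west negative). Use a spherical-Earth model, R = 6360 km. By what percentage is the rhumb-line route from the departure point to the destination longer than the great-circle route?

Great circle: σ = 1.6145 rad → d_gc = Rσ = 10268.3 km
Rhumb: Δφ = +0.2236, Δλ = -1.9247, Δψ = +0.2558, q = Δφ/Δψ = 0.8740 → d_rh = R√(Δφ²+q²Δλ²) = 10793.1 km
Excess = (10793.1 − 10268.3) / 10268.3 = 524.8 / 10268.3 = 5.11% ≈ 5.1%

5.1%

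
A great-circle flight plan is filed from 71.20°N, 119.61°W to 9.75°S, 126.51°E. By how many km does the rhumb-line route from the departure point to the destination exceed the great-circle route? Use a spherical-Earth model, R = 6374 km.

Great circle: cos σ = sin φ₁ sin φ₂ + cos φ₁ cos φ₂ cos Δλ,  σ = 1.8639 rad → d_gc = 11880.3 km
Rhumb line: Δψ = -1.9695, q = Δφ/Δψ = 0.7174, d_rh = R√(Δφ²+q²Δλ²) = 12794.3 km
Excess = 12794.3 − 11880.3 = 914.0 ≈ 914 km

914 km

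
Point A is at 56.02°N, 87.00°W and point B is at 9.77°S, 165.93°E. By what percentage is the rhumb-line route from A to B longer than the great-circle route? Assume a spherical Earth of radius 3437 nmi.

4.1%

Great circle: σ = 1.8780 rad → d_gc = Rσ = 6454.7 nmi
Rhumb: Δφ = -1.1483, Δλ = -1.8687, Δψ = -1.3570, q = Δφ/Δψ = 0.8462 → d_rh = R√(Δφ²+q²Δλ²) = 6716.5 nmi
Excess = (6716.5 − 6454.7) / 6454.7 = 261.8 / 6454.7 = 4.06% ≈ 4.1%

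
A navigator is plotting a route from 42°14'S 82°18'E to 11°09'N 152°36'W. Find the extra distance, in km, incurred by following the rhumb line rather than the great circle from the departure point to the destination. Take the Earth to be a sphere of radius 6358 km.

Great circle: cos σ = sin φ₁ sin φ₂ + cos φ₁ cos φ₂ cos Δλ,  σ = 2.1504 rad → d_gc = 13672.2 km
Rhumb line: Δψ = +1.0105, q = Δφ/Δψ = 0.9220, d_rh = R√(Δφ²+q²Δλ²) = 14104.1 km
Excess = 14104.1 − 13672.2 = 431.9 ≈ 432 km

432 km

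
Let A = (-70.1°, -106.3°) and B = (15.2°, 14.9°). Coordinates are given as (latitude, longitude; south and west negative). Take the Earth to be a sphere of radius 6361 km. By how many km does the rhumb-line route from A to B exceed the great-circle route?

1026 km

Great circle: cos σ = sin φ₁ sin φ₂ + cos φ₁ cos φ₂ cos Δλ,  σ = 2.0006 rad → d_gc = 12725.8 km
Rhumb line: Δψ = +2.0090, q = Δφ/Δψ = 0.7411, d_rh = R√(Δφ²+q²Δλ²) = 13751.7 km
Excess = 13751.7 − 12725.8 = 1025.9 ≈ 1026 km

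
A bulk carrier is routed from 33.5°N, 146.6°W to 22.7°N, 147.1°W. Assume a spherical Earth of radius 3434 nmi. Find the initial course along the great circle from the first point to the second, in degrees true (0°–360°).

N = sin Δλ·cos φ₂ = -0.0081;  D = cos φ₁ sin φ₂ − sin φ₁ cos φ₂ cos Δλ = -0.1874
initial course = atan2(N, D) = 182.46°

182.5°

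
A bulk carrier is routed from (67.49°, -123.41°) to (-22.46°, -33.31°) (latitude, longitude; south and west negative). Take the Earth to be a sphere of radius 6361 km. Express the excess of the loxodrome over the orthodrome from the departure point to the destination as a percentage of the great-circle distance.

Great circle: σ = 1.9322 rad → d_gc = Rσ = 12290.5 km
Rhumb: Δφ = -1.5699, Δλ = +1.5725, Δψ = -2.0169, q = Δφ/Δψ = 0.7784 → d_rh = R√(Δφ²+q²Δλ²) = 12663.0 km
Excess = (12663.0 − 12290.5) / 12290.5 = 372.5 / 12290.5 = 3.03% ≈ 3.0%

3.0%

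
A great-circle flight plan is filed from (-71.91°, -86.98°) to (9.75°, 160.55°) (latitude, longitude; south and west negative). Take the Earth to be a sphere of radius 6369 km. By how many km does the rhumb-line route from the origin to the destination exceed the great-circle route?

Great circle: cos σ = sin φ₁ sin φ₂ + cos φ₁ cos φ₂ cos Δλ,  σ = 1.8524 rad → d_gc = 11798.2 km
Rhumb line: Δψ = +2.0087, q = Δφ/Δψ = 0.7095, d_rh = R√(Δφ²+q²Δλ²) = 12692.1 km
Excess = 12692.1 − 11798.2 = 893.9 ≈ 894 km

894 km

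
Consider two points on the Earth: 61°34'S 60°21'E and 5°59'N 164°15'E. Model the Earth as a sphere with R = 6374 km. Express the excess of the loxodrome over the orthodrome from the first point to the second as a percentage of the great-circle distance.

Great circle: σ = 1.7777 rad → d_gc = Rσ = 11331.0 km
Rhumb: Δφ = +1.1790, Δλ = +1.8134, Δψ = +1.4776, q = Δφ/Δψ = 0.7979 → d_rh = R√(Δφ²+q²Δλ²) = 11896.5 km
Excess = (11896.5 − 11331.0) / 11331.0 = 565.5 / 11331.0 = 4.99% ≈ 5.0%

5.0%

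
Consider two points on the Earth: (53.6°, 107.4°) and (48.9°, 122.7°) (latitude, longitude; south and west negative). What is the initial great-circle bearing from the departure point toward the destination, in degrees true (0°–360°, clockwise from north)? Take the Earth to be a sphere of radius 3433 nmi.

110.0°

N = sin Δλ·cos φ₂ = +0.1735;  D = cos φ₁ sin φ₂ − sin φ₁ cos φ₂ cos Δλ = -0.0632
initial course = atan2(N, D) = 110.01°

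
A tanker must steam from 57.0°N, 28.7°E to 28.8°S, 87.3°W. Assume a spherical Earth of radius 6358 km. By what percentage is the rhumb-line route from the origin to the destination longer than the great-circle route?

Great circle: σ = 2.2310 rad → d_gc = Rσ = 14184.5 km
Rhumb: Δφ = -1.4975, Δλ = -2.0246, Δψ = -1.7419, q = Δφ/Δψ = 0.8597 → d_rh = R√(Δφ²+q²Δλ²) = 14598.1 km
Excess = (14598.1 − 14184.5) / 14184.5 = 413.6 / 14184.5 = 2.92% ≈ 2.9%

2.9%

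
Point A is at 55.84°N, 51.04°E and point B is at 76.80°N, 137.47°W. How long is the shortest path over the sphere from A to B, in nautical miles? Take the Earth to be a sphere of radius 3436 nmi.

cos σ = sin φ₁ sin φ₂ + cos φ₁ cos φ₂ cos Δλ
      = sin(55.84°)sin(76.80°) + cos(55.84°)cos(76.80°)cos(171.49°) = 0.6788
σ = 47.250° → d = Rσ = 3436·0.82467 = 2834 nmi

2834 nmi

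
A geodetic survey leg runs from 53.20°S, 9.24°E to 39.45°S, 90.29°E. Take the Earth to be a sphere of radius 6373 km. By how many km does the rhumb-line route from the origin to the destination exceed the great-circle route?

302 km

Great circle: cos σ = sin φ₁ sin φ₂ + cos φ₁ cos φ₂ cos Δλ,  σ = 0.9511 rad → d_gc = 6061.7 km
Rhumb line: Δψ = +0.3502, q = Δφ/Δψ = 0.6852, d_rh = R√(Δφ²+q²Δλ²) = 6364.0 km
Excess = 6364.0 − 6061.7 = 302.3 ≈ 302 km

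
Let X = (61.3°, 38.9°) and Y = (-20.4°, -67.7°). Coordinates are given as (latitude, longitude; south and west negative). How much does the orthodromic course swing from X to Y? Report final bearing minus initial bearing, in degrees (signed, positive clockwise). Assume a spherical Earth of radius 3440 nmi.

-63.6°

At departure: θ₁ = atan2(sin Δλ cos φ₂, cos φ₁ sin φ₂ − sin φ₁ cos φ₂ cos Δλ) = 274.30°
At arrival: θ₂ = atan2(sin Δλ cos φ₁, −cos φ₂ sin φ₁ + sin φ₂ cos φ₁ cos Δλ) = 210.72°
Δθ = θ₂ − θ₁ = -63.6°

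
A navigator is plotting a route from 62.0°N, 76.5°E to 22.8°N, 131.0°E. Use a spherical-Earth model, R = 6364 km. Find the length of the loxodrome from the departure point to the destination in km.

Δψ = ln[tan(π/4+φ₂/2)/tan(π/4+φ₁/2)] = -0.9801;  Δφ = -0.6842 rad,  Δλ = +0.9512 rad
q = Δφ/Δψ = 0.6981
d = R·√(Δφ² + q²Δλ²) = 6364·0.95340 = 6067 km

6067 km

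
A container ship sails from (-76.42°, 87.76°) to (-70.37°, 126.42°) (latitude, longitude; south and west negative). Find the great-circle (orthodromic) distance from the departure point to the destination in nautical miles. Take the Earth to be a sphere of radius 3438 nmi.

736 nmi

Haversine: a = sin²(Δφ/2)+cos φ₁ cos φ₂ sin²(Δλ/2) = 0.01143;  σ = 2·atan2(√a,√(1−a))
σ = 12.273° → d = Rσ = 3438·0.21421 = 736 nmi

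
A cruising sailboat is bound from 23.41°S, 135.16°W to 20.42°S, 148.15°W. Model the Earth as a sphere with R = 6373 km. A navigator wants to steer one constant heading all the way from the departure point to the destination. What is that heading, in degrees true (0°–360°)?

283.9°

Meridional parts: M(φ₁)=-0.4204, M(φ₂)=-0.3642 → ΔM = +0.0563;  Δλ = -0.2267 rad
tan C = Δλ / ΔM = -4.0299 → C = 283.94°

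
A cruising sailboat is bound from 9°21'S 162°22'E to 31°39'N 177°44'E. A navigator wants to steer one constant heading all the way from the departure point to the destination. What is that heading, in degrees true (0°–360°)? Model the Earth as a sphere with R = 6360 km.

Δψ = ln[tan(π/4+φ₂/2)/tan(π/4+φ₁/2)] = +0.7468
Δλ = +0.2682 rad (taken the short way round)
course = atan2(Δλ, Δψ) = 19.76°

19.8°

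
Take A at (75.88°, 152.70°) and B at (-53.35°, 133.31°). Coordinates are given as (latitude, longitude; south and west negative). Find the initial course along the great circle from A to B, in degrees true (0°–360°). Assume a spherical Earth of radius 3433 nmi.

θ = atan2( sin Δλ·cos φ₂ ,  cos φ₁ sin φ₂ − sin φ₁ cos φ₂ cos Δλ )
  = atan2(-0.1982, -0.7418) = 194.96°

195.0°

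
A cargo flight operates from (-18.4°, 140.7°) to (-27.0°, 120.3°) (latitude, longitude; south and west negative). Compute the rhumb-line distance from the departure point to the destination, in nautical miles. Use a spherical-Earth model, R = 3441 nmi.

Δψ = ln[tan(π/4+φ₂/2)/tan(π/4+φ₁/2)] = -0.1629;  Δφ = -0.1501 rad,  Δλ = -0.3560 rad
q = Δφ/Δψ = 0.9214
d = R·√(Δφ² + q²Δλ²) = 3441·0.36076 = 1241 nmi

1241 nmi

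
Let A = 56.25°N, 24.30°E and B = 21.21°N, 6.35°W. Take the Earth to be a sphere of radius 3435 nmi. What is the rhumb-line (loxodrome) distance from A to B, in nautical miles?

Rhumb course C = atan2(Δλ, Δψ) with Δψ = ln[tan(π/4+φ₂/2)/tan(π/4+φ₁/2)] = -0.8139, Δλ = -0.5349 → C = 213.31°
d = R·|Δφ| / |cos C| = 3435·0.61156 / 0.83567 = 2514 nmi

2514 nmi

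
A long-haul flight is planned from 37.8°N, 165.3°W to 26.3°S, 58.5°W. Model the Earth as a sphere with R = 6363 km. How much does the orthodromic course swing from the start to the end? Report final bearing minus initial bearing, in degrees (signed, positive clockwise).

At departure: θ₁ = atan2(sin Δλ cos φ₂, cos φ₁ sin φ₂ − sin φ₁ cos φ₂ cos Δλ) = 102.56°
At arrival: θ₂ = atan2(sin Δλ cos φ₁, −cos φ₂ sin φ₁ + sin φ₂ cos φ₁ cos Δλ) = 120.65°
Δθ = θ₂ − θ₁ = +18.1°

+18.1°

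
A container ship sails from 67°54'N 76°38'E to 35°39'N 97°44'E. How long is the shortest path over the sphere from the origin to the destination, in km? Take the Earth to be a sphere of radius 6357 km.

cos σ = sin φ₁ sin φ₂ + cos φ₁ cos φ₂ cos Δλ
      = sin(67.90°)sin(35.65°) + cos(67.90°)cos(35.65°)cos(21.10°) = 0.8252
σ = 34.388° → d = Rσ = 6357·0.60019 = 3815 km

3815 km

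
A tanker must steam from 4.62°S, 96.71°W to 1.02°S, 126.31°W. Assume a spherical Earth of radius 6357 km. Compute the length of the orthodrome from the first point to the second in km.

3304 km

Haversine: a = sin²(Δφ/2)+cos φ₁ cos φ₂ sin²(Δλ/2) = 0.06602;  σ = 2·atan2(√a,√(1−a))
σ = 29.777° → d = Rσ = 6357·0.51970 = 3304 km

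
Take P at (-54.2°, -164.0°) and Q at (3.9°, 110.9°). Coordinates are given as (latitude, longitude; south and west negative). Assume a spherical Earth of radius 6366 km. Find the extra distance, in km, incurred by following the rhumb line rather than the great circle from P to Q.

Great circle: cos σ = sin φ₁ sin φ₂ + cos φ₁ cos φ₂ cos Δλ,  σ = 1.5761 rad → d_gc = 10033.53 km
Rhumb line: Δψ = +1.1983, q = Δφ/Δψ = 0.8463, d_rh = R√(Δφ²+q²Δλ²) = 10280.95 km
Excess = 10280.95 − 10033.53 = 247.42 ≈ 247 km

247 km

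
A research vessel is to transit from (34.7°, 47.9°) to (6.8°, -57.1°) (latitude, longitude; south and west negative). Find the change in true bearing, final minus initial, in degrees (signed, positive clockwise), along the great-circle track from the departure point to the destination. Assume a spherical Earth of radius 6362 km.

-50.9°

Initial bearing θ₁ = atan2(sin Δλ cos φ₂, cos φ₁ sin φ₂ − sin φ₁ cos φ₂ cos Δλ) = 284.25°
Final bearing θ₂ = (initial bearing from the destination back to the start) + 180° = 233.37°
Δθ = θ₂ − θ₁ = -50.9°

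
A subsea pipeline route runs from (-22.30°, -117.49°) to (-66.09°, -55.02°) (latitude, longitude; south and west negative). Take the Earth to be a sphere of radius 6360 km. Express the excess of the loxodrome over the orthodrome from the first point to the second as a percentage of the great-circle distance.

Great circle: σ = 1.0237 rad → d_gc = Rσ = 6510.7 km
Rhumb: Δφ = -0.7643, Δλ = +1.0903, Δψ = -1.1530, q = Δφ/Δψ = 0.6629 → d_rh = R√(Δφ²+q²Δλ²) = 6690.0 km
Excess = (6690.0 − 6510.7) / 6510.7 = 179.3 / 6510.7 = 2.754% ≈ 2.8%

2.8%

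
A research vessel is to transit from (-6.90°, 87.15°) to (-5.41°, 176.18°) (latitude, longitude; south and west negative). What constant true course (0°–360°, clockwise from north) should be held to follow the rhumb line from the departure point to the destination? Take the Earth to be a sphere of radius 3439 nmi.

89.0°

Meridional parts: M(φ₁)=-0.1207, M(φ₂)=-0.0946 → ΔM = +0.0262;  Δλ = +1.5539 rad
tan C = Δλ / ΔM = +59.4055 → C = 89.04°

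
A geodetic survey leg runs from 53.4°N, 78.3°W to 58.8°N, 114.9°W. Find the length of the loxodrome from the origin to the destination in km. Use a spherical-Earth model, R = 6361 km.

2340 km

Rhumb course C = atan2(Δλ, Δψ) with Δψ = ln[tan(π/4+φ₂/2)/tan(π/4+φ₁/2)] = +0.1693, Δλ = -0.6388 → C = 284.85°
d = R·|Δφ| / |cos C| = 6361·0.09425 / 0.25622 = 2340 km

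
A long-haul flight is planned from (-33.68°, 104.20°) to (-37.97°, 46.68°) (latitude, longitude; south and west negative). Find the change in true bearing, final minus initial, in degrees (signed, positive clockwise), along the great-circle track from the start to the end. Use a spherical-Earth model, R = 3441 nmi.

Initial bearing θ₁ = atan2(sin Δλ cos φ₂, cos φ₁ sin φ₂ − sin φ₁ cos φ₂ cos Δλ) = 247.37°
Final bearing θ₂ = (initial bearing from the destination back to the start) + 180° = 283.01°
Δθ = θ₂ − θ₁ = +35.6°

+35.6°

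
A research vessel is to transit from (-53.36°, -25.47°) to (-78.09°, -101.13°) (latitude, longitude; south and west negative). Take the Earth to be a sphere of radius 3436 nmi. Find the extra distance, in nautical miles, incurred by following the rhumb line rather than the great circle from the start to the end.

133 nmi

Great circle: cos σ = sin φ₁ sin φ₂ + cos φ₁ cos φ₂ cos Δλ,  σ = 0.6170 rad → d_gc = 2119.9 nmi
Rhumb line: Δψ = -1.1551, q = Δφ/Δψ = 0.3737, d_rh = R√(Δφ²+q²Δλ²) = 2252.6 nmi
Excess = 2252.6 − 2119.9 = 132.7 ≈ 133 nmi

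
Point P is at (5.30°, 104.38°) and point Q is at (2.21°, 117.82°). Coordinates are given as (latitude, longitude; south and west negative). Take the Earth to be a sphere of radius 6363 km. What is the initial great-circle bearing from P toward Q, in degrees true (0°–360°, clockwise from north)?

N = sin Δλ·cos φ₂ = +0.2323;  D = cos φ₁ sin φ₂ − sin φ₁ cos φ₂ cos Δλ = -0.0514
initial course = atan2(N, D) = 102.47°

102.5°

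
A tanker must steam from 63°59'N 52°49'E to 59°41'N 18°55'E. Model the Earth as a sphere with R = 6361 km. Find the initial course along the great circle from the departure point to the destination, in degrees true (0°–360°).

N = sin Δλ·cos φ₂ = -0.2815;  D = cos φ₁ sin φ₂ − sin φ₁ cos φ₂ cos Δλ = +0.0021
initial course = atan2(N, D) = 270.43°

270.4°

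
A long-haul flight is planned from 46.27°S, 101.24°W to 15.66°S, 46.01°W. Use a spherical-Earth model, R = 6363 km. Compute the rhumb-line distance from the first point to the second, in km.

Rhumb course C = atan2(Δλ, Δψ) with Δψ = ln[tan(π/4+φ₂/2)/tan(π/4+φ₁/2)] = +0.6363, Δλ = +0.9639 → C = 56.57°
d = R·|Δφ| / |cos C| = 6363·0.53425 / 0.55089 = 6171 km

6171 km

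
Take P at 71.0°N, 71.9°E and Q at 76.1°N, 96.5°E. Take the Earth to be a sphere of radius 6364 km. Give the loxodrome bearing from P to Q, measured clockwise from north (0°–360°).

53.6°

Δψ = ln[tan(π/4+φ₂/2)/tan(π/4+φ₁/2)] = +0.3169
Δλ = +0.4294 rad (taken the short way round)
course = atan2(Δλ, Δψ) = 53.57°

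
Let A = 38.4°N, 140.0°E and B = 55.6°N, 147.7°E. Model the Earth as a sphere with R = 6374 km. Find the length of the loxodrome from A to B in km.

1999 km

Δψ = ln[tan(π/4+φ₂/2)/tan(π/4+φ₁/2)] = +0.4458;  Δφ = +0.3002 rad,  Δλ = +0.1344 rad
q = Δφ/Δψ = 0.6735
d = R·√(Δφ² + q²Δλ²) = 6374·0.31354 = 1999 km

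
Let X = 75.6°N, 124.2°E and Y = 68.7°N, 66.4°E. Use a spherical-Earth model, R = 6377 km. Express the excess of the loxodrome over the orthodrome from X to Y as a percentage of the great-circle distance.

Great circle: σ = 0.3158 rad → d_gc = Rσ = 2013.6 km
Rhumb: Δφ = -0.1204, Δλ = -1.0088, Δψ = -0.3978, q = Δφ/Δψ = 0.3027 → d_rh = R√(Δφ²+q²Δλ²) = 2093.4 km
Excess = (2093.4 − 2013.6) / 2013.6 = 79.8 / 2013.6 = 3.96% ≈ 4.0%

4.0%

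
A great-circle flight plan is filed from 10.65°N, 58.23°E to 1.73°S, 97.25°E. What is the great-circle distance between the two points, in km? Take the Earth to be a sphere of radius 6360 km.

cos σ = sin φ₁ sin φ₂ + cos φ₁ cos φ₂ cos Δλ
      = sin(10.65°)sin(-1.73°) + cos(10.65°)cos(-1.73°)cos(39.02°) = 0.7576
σ = 40.746° → d = Rσ = 6360·0.71114 = 4523 km

4523 km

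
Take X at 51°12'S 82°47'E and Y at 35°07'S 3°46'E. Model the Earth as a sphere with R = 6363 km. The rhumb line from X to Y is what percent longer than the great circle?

Great circle: σ = 0.9933 rad → d_gc = Rσ = 6320.1 km
Rhumb: Δφ = +0.2807, Δλ = -1.3791, Δψ = +0.3884, q = Δφ/Δψ = 0.7228 → d_rh = R√(Δφ²+q²Δλ²) = 6589.5 km
Excess = (6589.5 − 6320.1) / 6320.1 = 269.4 / 6320.1 = 4.26% ≈ 4.3%

4.3%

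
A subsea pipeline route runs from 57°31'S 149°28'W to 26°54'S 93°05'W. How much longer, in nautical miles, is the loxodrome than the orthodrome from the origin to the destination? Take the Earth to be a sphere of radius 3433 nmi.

Great circle: cos σ = sin φ₁ sin φ₂ + cos φ₁ cos φ₂ cos Δλ,  σ = 0.8674 rad → d_gc = 2977.8 nmi
Rhumb line: Δψ = +0.7456, q = Δφ/Δψ = 0.7167, d_rh = R√(Δφ²+q²Δλ²) = 3037.7 nmi
Excess = 3037.7 − 2977.8 = 59.9 ≈ 60 nmi

60 nmi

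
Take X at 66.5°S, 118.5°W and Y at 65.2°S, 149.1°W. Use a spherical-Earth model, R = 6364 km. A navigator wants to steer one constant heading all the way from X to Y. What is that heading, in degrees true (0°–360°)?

Meridional parts: M(φ₁)=-1.5702, M(φ₂)=-1.5147 → ΔM = +0.0555;  Δλ = -0.5341 rad
tan C = Δλ / ΔM = -9.6280 → C = 275.93°

275.9°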